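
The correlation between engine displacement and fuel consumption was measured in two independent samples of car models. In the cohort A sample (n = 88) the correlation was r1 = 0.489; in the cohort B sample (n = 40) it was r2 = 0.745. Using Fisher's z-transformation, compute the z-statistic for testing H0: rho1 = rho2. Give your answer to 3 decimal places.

-2.167

z1 = atanh(0.489) = 0.534745,  z2 = atanh(0.745) = 0.961623
SE = √(1/(n1−3) + 1/(n2−3)) = √(1/85 + 1/37) = √(0.0117647 + 0.0270270) = √0.0387917 = 0.196956
z = (z1 − z2)/SE = (0.534745 − 0.961623) / 0.196956 = -0.426878 / 0.196956 = -2.167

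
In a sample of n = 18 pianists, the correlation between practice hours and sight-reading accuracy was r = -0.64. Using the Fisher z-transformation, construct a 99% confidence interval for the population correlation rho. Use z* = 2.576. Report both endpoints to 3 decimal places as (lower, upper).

Fisher z: z_r = atanh(r) = ½·ln((1+(-0.64))/(1−(-0.64))) = -0.758174
SE(z) = 1/√(n−3) = 1/√15 = 0.258199
99% ⇒ z* = 2.576; margin = 2.576·0.258199 = 0.665121
CI on z-scale: (-1.423295, -0.093053)
Back-transform: tanh(-1.423295) = -0.890284, tanh(-0.093053) = -0.092785

(-0.890, -0.093)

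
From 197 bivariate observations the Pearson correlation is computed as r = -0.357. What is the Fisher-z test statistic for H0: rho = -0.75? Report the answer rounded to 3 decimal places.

8.350

z_r = atanh(-0.357) = -0.373443,  z_0 = atanh(-0.75) = -0.972955
SE = 1/√(n−3) = 1/√194 = 0.071796
z = (z_r − z_0)/SE = (-0.373443 − (-0.972955)) / 0.071796 = 0.599512 / 0.071796 = 8.350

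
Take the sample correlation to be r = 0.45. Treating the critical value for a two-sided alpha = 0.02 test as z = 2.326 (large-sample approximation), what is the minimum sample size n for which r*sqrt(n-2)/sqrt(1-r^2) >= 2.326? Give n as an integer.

Need r·√(n−2)/√(1−r²) ≥ 2.326
√(n−2) ≥ 2.326·√(1−0.2025) / 0.45 = 2.326·0.893029 / 0.45 = 4.6160
n−2 ≥ 21.3075  ⇒  n ≥ 23.3075
Smallest integer n = 24

24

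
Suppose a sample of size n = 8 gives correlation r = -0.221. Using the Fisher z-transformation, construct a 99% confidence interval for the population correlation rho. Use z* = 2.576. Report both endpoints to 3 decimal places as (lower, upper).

z_r = atanh(-0.221) = -0.224707;  SE = 1/√(n−3) = 1/√5 = 0.447214
z-limits: -0.224707 ± 2.576·0.447214 = -0.224707 ± 1.152023 = [-1.376730, 0.927316]
ρ-limits: (tanh -1.376730, tanh 0.927316) = (-0.880, 0.729)

(-0.880, 0.729)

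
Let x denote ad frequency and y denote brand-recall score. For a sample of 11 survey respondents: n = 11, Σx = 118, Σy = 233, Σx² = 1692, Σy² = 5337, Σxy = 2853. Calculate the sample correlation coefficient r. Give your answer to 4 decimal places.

Numerator: nΣxy − (Σx)(Σy) = 11·2853 − (118)(233) = 3889
Denominator: √[(nΣx²−(Σx)²)(nΣy²−(Σy)²)]
  nΣx²−(Σx)² = 11·1692 − 13924 = 4688;  nΣy²−(Σy)² = 11·5337 − 54289 = 4418
  √(4688·4418) = √20711584 = 4550.9981
r = 3889 / 4550.9981 = 0.8545

0.8545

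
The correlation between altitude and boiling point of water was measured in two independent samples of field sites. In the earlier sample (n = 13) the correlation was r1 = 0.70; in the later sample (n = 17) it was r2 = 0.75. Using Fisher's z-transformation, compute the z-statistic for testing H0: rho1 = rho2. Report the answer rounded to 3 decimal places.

-0.255

z1 = atanh(0.70) = 0.867301,  z2 = atanh(0.75) = 0.972955
SE = √(1/(n1−3) + 1/(n2−3)) = √(1/10 + 1/14) = √(0.1000000 + 0.0714286) = √0.1714286 = 0.414039
z = (z1 − z2)/SE = (0.867301 − 0.972955) / 0.414039 = -0.105654 / 0.414039 = -0.255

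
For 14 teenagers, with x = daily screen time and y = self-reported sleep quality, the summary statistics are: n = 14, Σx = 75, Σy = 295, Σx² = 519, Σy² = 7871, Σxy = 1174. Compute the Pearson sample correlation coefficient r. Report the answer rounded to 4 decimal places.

Numerator: nΣxy − (Σx)(Σy) = 14·1174 − (75)(295) = -5689
Denominator: √[(nΣx²−(Σx)²)(nΣy²−(Σy)²)]
  nΣx²−(Σx)² = 14·519 − 5625 = 1641;  nΣy²−(Σy)² = 14·7871 − 87025 = 23169
  √(1641·23169) = √38020329 = 6166.0627
r = -5689 / 6166.0627 = -0.9226

-0.9226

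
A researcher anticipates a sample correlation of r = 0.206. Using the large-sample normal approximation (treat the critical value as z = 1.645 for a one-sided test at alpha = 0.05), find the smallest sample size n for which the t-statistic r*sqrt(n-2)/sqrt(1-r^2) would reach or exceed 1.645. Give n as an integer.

r√(n−2)/√(1−r²) ≥ 1.645  ⇔  n−2 ≥ (1.645)²·(1−r²)/r²
(1−r²)/r² = (1−0.042436)/0.042436 = 22.5649
n ≥ 2 + 2.706025·22.5649 = 2 + 61.0612 = 63.0612
⌈63.0612⌉ = 64

64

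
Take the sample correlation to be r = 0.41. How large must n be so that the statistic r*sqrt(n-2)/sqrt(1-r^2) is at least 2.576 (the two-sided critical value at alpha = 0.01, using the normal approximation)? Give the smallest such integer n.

35

r√(n−2)/√(1−r²) ≥ 2.576  ⇔  n−2 ≥ (2.576)²·(1−r²)/r²
(1−r²)/r² = (1−0.1681)/0.1681 = 4.9488
n ≥ 2 + 6.635776·4.9488 = 2 + 32.8391 = 34.8391
⌈34.8391⌉ = 35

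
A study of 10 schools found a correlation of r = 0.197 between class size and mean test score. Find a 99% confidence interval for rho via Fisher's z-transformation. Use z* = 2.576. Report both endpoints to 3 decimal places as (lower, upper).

z_r = atanh(0.197) = 0.199609;  SE = 1/√(n−3) = 1/√7 = 0.377964
z-limits: 0.199609 ± 2.576·0.377964 = 0.199609 ± 0.973635 = [-0.774026, 1.173244]
ρ-limits: (tanh -0.774026, tanh 1.173244) = (-0.649, 0.825)

(-0.649, 0.825)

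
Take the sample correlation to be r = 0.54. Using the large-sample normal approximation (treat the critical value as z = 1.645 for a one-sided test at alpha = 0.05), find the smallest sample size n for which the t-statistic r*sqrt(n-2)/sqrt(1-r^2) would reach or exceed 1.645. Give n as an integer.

Need r·√(n−2)/√(1−r²) ≥ 1.645
√(n−2) ≥ 1.645·√(1−0.2916) / 0.54 = 1.645·0.841665 / 0.54 = 2.5640
n−2 ≥ 6.5741  ⇒  n ≥ 8.5741
Smallest integer n = 9

9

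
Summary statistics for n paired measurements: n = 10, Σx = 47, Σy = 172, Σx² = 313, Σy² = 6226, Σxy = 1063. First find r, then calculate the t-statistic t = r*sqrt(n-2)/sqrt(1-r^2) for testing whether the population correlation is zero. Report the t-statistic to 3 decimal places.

1.482

Numerator: nΣxy − (Σx)(Σy) = 10·1063 − (47)(172) = 2546
Denominator: √[(nΣx²−(Σx)²)(nΣy²−(Σy)²)]
  nΣx²−(Σx)² = 10·313 − 2209 = 921;  nΣy²−(Σy)² = 10·6226 − 29584 = 32676
  √(921·32676) = √30094596 = 5485.8542
r = 2546 / 5485.8542 = 0.4641
t = r·√(n−2)/√(1−r²) = 0.4641·√8 / √(1−0.215389) = 1.312673 / 0.885783 = 1.482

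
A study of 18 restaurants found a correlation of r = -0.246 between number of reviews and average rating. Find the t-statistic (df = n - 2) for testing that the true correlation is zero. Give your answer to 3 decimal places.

1 − r² = 1 − 0.060516 = 0.939484;  √(1−r²) = 0.969270
√(n−2) = √16 = 4.000000
t = r·√(n−2)/√(1−r²) = -0.246 · 4.000000 / 0.969270 = -1.015

-1.015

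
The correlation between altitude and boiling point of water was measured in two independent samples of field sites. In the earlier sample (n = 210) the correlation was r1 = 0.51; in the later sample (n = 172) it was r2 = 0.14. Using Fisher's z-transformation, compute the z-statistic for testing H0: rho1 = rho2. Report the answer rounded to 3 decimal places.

Fisher z-transforms: z1 = atanh(0.51) = 0.562730, z2 = atanh(0.14) = 0.140926; difference d = 0.421804
Var(d) = 1/207 + 1/169 = 0.0048309 + 0.0059172 = 0.0107481
z = d/√Var(d) = 0.421804 / √0.0107481 = 0.421804 / 0.103673 = 4.069

4.069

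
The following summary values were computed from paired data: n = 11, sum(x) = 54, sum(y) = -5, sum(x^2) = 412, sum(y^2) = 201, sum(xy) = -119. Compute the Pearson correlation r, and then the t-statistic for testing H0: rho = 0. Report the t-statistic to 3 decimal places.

-1.990

Numerator: nΣxy − (Σx)(Σy) = 11·(-119) − (54)(-5) = -1039
Denominator: √[(nΣx²−(Σx)²)(nΣy²−(Σy)²)]
  nΣx²−(Σx)² = 11·412 − 2916 = 1616;  nΣy²−(Σy)² = 11·201 − 25 = 2186
  √(1616·2186) = √3532576 = 1879.5148
r = -1039 / 1879.5148 = -0.5528
t = r·√(n−2)/√(1−r²) = -0.5528·√9 / √(1−0.305588) = -1.658400 / 0.833314 = -1.990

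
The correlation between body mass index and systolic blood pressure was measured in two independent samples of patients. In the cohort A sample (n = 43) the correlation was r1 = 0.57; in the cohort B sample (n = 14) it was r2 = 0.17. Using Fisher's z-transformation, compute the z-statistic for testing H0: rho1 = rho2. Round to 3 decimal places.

1.398

z1 = atanh(0.57) = 0.647523,  z2 = atanh(0.17) = 0.171667
SE = √(1/(n1−3) + 1/(n2−3)) = √(1/40 + 1/11) = √(0.0250000 + 0.0909091) = √0.1159091 = 0.340454
z = (z1 − z2)/SE = (0.647523 − 0.171667) / 0.340454 = 0.475856 / 0.340454 = 1.398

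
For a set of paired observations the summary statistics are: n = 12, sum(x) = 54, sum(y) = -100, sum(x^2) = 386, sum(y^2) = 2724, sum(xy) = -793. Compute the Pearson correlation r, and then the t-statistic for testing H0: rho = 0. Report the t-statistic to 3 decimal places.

-2.776

S_xy = nΣxy − ΣxΣy = 12·(-793) − 54·(-100) = -9516 − (-5400) = -4116
S_xx = nΣx² − (Σx)² = 12·386 − 54² = 4632 − 2916 = 1716
S_yy = nΣy² − (Σy)² = 12·2724 − (-100)² = 32688 − 10000 = 22688
r = S_xy / √(S_xx·S_yy) = -4116 / √(1716·22688) = -4116 / √38932608 = -4116 / 6239.6000 = -0.6597
t = r·√(n−2)/√(1−r²) = -0.6597·√10 / √(1−0.435204) = -2.086155 / 0.751529 = -2.776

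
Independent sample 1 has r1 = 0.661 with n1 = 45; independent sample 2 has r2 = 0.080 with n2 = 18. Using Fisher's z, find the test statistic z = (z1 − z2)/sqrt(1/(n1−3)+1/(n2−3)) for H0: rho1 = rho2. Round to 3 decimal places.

2.375

z1 = atanh(0.661) = 0.794588,  z2 = atanh(0.080) = 0.080171
SE = √(1/(n1−3) + 1/(n2−3)) = √(1/42 + 1/15) = √(0.0238095 + 0.0666667) = √0.0904762 = 0.300793
z = (z1 − z2)/SE = (0.794588 − 0.080171) / 0.300793 = 0.714417 / 0.300793 = 2.375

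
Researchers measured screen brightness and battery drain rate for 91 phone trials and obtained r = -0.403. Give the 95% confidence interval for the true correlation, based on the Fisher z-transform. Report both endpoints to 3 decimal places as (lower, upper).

(-0.562, -0.215)

z_r = atanh(-0.403) = -0.427225;  SE = 1/√(n−3) = 1/√88 = 0.106600
z-limits: -0.427225 ± 1.960·0.106600 = -0.427225 ± 0.208936 = [-0.636161, -0.218289]
ρ-limits: (tanh -0.636161, tanh -0.218289) = (-0.562, -0.215)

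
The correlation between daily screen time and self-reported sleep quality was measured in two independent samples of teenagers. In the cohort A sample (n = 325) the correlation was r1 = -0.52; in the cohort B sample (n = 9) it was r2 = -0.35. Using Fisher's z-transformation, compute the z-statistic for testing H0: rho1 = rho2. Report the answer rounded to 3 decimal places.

z1 = atanh(-0.52) = -0.576340,  z2 = atanh(-0.35) = -0.365444
SE = √(1/(n1−3) + 1/(n2−3)) = √(1/322 + 1/6) = √(0.0031056 + 0.1666667) = √0.1697723 = 0.412034
z = (z1 − z2)/SE = (-0.576340 − (-0.365444)) / 0.412034 = -0.210896 / 0.412034 = -0.512

-0.512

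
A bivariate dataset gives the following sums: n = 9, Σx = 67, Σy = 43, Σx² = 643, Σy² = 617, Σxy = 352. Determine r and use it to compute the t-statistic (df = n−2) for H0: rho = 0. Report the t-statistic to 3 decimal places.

0.349

Numerator: nΣxy − (Σx)(Σy) = 9·352 − (67)(43) = 287
Denominator: √[(nΣx²−(Σx)²)(nΣy²−(Σy)²)]
  nΣx²−(Σx)² = 9·643 − 4489 = 1298;  nΣy²−(Σy)² = 9·617 − 1849 = 3704
  √(1298·3704) = √4807792 = 2192.6678
r = 287 / 2192.6678 = 0.1309
t = r·√(n−2)/√(1−r²) = 0.1309·√7 / √(1−0.017135) = 0.346329 / 0.991395 = 0.349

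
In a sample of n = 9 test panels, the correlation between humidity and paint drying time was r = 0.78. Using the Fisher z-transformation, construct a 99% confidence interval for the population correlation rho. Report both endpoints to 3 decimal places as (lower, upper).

(-0.006, 0.970)

z_r = atanh(0.78) = 1.045371;  SE = 1/√(n−3) = 1/√6 = 0.408248
z-limits: 1.045371 ± 2.576·0.408248 = 1.045371 ± 1.051647 = [-0.006276, 2.097018]
ρ-limits: (tanh -0.006276, tanh 2.097018) = (-0.006, 0.970)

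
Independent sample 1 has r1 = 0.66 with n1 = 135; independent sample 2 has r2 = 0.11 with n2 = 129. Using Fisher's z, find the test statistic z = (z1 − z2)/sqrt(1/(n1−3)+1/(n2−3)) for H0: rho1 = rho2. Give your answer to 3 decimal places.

Fisher z-transforms: z1 = atanh(0.66) = 0.792814, z2 = atanh(0.11) = 0.110447; difference d = 0.682367
Var(d) = 1/132 + 1/126 = 0.0075758 + 0.0079365 = 0.0155123
z = d/√Var(d) = 0.682367 / √0.0155123 = 0.682367 / 0.124548 = 5.479

5.479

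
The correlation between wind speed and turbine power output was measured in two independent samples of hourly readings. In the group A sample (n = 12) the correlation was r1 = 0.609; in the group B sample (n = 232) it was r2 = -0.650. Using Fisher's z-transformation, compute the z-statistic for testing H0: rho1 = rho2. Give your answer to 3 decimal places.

4.363

Fisher z-transforms: z1 = atanh(0.609) = 0.707330, z2 = atanh(-0.650) = -0.775299; difference d = 1.482629
Var(d) = 1/9 + 1/229 = 0.1111111 + 0.0043668 = 0.1154779
z = d/√Var(d) = 1.482629 / √0.1154779 = 1.482629 / 0.339820 = 4.363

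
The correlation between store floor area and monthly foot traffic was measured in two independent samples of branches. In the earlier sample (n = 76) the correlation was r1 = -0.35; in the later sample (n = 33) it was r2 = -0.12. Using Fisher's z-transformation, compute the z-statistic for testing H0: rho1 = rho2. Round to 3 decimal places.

-1.129

Fisher z-transforms: z1 = atanh(-0.35) = -0.365444, z2 = atanh(-0.12) = -0.120581; difference d = -0.244863
Var(d) = 1/73 + 1/30 = 0.0136986 + 0.0333333 = 0.0470319
z = d/√Var(d) = -0.244863 / √0.0470319 = -0.244863 / 0.216868 = -1.129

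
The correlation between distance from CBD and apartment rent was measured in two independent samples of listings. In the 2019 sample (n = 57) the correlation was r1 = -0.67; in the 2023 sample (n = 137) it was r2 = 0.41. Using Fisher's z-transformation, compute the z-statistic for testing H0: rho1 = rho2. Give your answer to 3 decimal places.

-7.732

Fisher z-transforms: z1 = atanh(-0.67) = -0.810743, z2 = atanh(0.41) = 0.435611; difference d = -1.246354
Var(d) = 1/54 + 1/134 = 0.0185185 + 0.0074627 = 0.0259812
z = d/√Var(d) = -1.246354 / √0.0259812 = -1.246354 / 0.161187 = -7.732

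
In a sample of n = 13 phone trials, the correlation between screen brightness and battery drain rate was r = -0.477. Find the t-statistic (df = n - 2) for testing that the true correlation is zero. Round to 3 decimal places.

1 − r² = 1 − 0.227529 = 0.772471;  √(1−r²) = 0.878903
√(n−2) = √11 = 3.316625
t = r·√(n−2)/√(1−r²) = -0.477 · 3.316625 / 0.878903 = -1.800

-1.800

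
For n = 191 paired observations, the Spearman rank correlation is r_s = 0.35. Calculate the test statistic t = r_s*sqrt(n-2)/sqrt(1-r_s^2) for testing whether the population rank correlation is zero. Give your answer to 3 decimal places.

t = r_s·√(n−2) / √(1−r_s²) with r_s = 0.35, n = 191
  = 0.35·√189 / √(1 − 0.1225)
  = 0.35·13.747727 / 0.936750
  = 4.811704 / 0.936750 = 5.137

5.137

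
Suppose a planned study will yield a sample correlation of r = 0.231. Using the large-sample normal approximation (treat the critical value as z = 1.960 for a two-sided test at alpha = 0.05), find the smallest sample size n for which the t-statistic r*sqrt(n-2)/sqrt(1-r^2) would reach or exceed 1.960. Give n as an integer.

r√(n−2)/√(1−r²) ≥ 1.960  ⇔  n−2 ≥ (1.960)²·(1−r²)/r²
(1−r²)/r² = (1−0.053361)/0.053361 = 17.7403
n ≥ 2 + 3.8416·17.7403 = 2 + 68.1511 = 70.1511
⌈70.1511⌉ = 71

71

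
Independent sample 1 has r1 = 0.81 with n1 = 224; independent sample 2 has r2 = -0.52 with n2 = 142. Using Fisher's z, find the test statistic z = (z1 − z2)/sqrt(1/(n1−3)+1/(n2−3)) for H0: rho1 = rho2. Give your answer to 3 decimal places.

z1 = atanh(0.81) = 1.127029,  z2 = atanh(-0.52) = -0.576340
SE = √(1/(n1−3) + 1/(n2−3)) = √(1/221 + 1/139) = √(0.0045249 + 0.0071942) = √0.0117191 = 0.108255
z = (z1 − z2)/SE = (1.127029 − (-0.576340)) / 0.108255 = 1.703369 / 0.108255 = 15.735

15.735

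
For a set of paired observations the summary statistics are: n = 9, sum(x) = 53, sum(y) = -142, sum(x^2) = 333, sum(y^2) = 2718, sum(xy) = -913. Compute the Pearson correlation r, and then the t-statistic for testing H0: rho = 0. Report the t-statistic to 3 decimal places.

-3.180

S_xy = nΣxy − ΣxΣy = 9·(-913) − 53·(-142) = -8217 − (-7526) = -691
S_xx = nΣx² − (Σx)² = 9·333 − 53² = 2997 − 2809 = 188
S_yy = nΣy² − (Σy)² = 9·2718 − (-142)² = 24462 − 20164 = 4298
r = S_xy / √(S_xx·S_yy) = -691 / √(188·4298) = -691 / √808024 = -691 / 898.9016 = -0.7687
t = r·√(n−2)/√(1−r²) = -0.7687·√7 / √(1−0.590900) = -2.033789 / 0.639609 = -3.180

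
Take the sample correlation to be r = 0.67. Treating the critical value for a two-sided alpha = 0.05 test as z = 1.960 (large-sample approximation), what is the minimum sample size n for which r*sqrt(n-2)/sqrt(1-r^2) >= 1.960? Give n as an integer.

7

r√(n−2)/√(1−r²) ≥ 1.960  ⇔  n−2 ≥ (1.960)²·(1−r²)/r²
(1−r²)/r² = (1−0.4489)/0.4489 = 1.2277
n ≥ 2 + 3.8416·1.2277 = 2 + 4.7163 = 6.7163
⌈6.7163⌉ = 7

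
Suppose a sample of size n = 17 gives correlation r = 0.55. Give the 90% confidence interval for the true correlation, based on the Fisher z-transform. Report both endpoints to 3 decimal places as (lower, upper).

(0.177, 0.785)

z_r = atanh(0.55) = 0.618381;  SE = 1/√(n−3) = 1/√14 = 0.267261
z-limits: 0.618381 ± 1.645·0.267261 = 0.618381 ± 0.439644 = [0.178737, 1.058025]
ρ-limits: (tanh 0.178737, tanh 1.058025) = (0.177, 0.785)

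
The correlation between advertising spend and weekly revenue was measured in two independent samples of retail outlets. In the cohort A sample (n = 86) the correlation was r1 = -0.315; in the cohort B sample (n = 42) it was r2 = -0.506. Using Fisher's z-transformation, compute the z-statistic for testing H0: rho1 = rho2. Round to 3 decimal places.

1.191

z1 = atanh(-0.315) = -0.326087,  z2 = atanh(-0.506) = -0.557338
SE = √(1/(n1−3) + 1/(n2−3)) = √(1/83 + 1/39) = √(0.0120482 + 0.0256410) = √0.0376892 = 0.194137
z = (z1 − z2)/SE = (-0.326087 − (-0.557338)) / 0.194137 = 0.231251 / 0.194137 = 1.191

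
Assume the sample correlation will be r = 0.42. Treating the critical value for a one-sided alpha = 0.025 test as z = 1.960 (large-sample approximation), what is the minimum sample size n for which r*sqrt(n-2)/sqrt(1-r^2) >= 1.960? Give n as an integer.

20

Need r·√(n−2)/√(1−r²) ≥ 1.960
√(n−2) ≥ 1.960·√(1−0.1764) / 0.42 = 1.960·0.907524 / 0.42 = 4.2351
n−2 ≥ 17.9361  ⇒  n ≥ 19.9361
Smallest integer n = 20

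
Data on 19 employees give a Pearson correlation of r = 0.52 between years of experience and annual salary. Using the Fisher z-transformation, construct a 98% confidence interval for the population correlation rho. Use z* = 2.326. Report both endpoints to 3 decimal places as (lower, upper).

(-0.005, 0.820)

z_r = atanh(0.52) = 0.576340;  SE = 1/√(n−3) = 1/√16 = 0.250000
z-limits: 0.576340 ± 2.326·0.250000 = 0.576340 ± 0.581500 = [-0.005160, 1.157840]
ρ-limits: (tanh -0.005160, tanh 1.157840) = (-0.005, 0.820)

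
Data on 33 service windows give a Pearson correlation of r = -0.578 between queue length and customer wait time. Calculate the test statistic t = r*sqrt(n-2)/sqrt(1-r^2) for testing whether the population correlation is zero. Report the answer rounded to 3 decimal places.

t = r·√(n−2) / √(1−r²) with r = -0.578, n = 33
  = -0.578·√31 / √(1 − 0.334084)
  = -0.578·5.567764 / 0.816037
  = -3.218168 / 0.816037 = -3.944

-3.944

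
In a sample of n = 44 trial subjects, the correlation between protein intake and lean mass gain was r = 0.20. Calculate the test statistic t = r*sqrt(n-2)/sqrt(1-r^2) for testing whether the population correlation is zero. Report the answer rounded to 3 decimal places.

1 − r² = 1 − 0.0400 = 0.9600;  √(1−r²) = 0.979796
√(n−2) = √42 = 6.480741
t = r·√(n−2)/√(1−r²) = 0.20 · 6.480741 / 0.979796 = 1.323

1.323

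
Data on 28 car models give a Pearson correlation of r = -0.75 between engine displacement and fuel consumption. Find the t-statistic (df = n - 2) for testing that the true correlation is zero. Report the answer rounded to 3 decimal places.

1 − r² = 1 − 0.5625 = 0.4375;  √(1−r²) = 0.661438
√(n−2) = √26 = 5.099020
t = r·√(n−2)/√(1−r²) = -0.75 · 5.099020 / 0.661438 = -5.782

-5.782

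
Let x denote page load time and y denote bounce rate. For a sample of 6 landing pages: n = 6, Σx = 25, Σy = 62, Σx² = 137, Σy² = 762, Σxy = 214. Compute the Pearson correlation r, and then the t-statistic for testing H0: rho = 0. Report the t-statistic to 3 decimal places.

-1.974

S_xy = nΣxy − ΣxΣy = 6·214 − 25·62 = 1284 − 1550 = -266
S_xx = nΣx² − (Σx)² = 6·137 − 25² = 822 − 625 = 197
S_yy = nΣy² − (Σy)² = 6·762 − 62² = 4572 − 3844 = 728
r = S_xy / √(S_xx·S_yy) = -266 / √(197·728) = -266 / √143416 = -266 / 378.7030 = -0.7024
t = r·√(n−2)/√(1−r²) = -0.7024·√4 / √(1−0.493366) = -1.404800 / 0.711782 = -1.974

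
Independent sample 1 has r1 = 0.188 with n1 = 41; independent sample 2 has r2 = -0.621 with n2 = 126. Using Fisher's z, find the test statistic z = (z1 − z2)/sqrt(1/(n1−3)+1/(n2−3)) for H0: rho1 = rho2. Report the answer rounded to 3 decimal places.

4.940

z1 = atanh(0.188) = 0.190263,  z2 = atanh(-0.621) = -0.726631
SE = √(1/(n1−3) + 1/(n2−3)) = √(1/38 + 1/123) = √(0.0263158 + 0.0081301) = √0.0344459 = 0.185596
z = (z1 − z2)/SE = (0.190263 − (-0.726631)) / 0.185596 = 0.916894 / 0.185596 = 4.940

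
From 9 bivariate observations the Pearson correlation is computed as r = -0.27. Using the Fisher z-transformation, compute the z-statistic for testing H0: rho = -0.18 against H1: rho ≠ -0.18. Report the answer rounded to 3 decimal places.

Fisher z: atanh(-0.27) = -0.276864, atanh(-0.18) = -0.181983
z = (z_r − z_0)·√(n−3) = (-0.276864 − (-0.181983))·√6 = -0.094881 · 2.449490 = -0.232

-0.232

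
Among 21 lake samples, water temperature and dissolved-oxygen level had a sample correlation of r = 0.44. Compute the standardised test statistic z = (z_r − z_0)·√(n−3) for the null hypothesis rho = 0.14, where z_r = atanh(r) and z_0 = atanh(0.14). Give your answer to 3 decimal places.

1.406

Fisher z: atanh(0.44) = 0.472231, atanh(0.14) = 0.140926
z = (z_r − z_0)·√(n−3) = (0.472231 − 0.140926)·√18 = 0.331305 · 4.242641 = 1.406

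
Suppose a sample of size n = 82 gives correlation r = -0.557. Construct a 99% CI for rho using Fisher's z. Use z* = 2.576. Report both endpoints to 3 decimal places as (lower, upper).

(-0.725, -0.326)

z_r = atanh(-0.557) = -0.628473;  SE = 1/√(n−3) = 1/√79 = 0.112509
z-limits: -0.628473 ± 2.576·0.112509 = -0.628473 ± 0.289823 = [-0.918296, -0.338650]
ρ-limits: (tanh -0.918296, tanh -0.338650) = (-0.725, -0.326)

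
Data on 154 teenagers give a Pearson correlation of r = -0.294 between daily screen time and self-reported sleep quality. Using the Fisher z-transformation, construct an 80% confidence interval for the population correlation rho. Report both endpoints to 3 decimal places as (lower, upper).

Fisher z: z_r = atanh(r) = ½·ln((1+(-0.294))/(1−(-0.294))) = -0.302939
SE(z) = 1/√(n−3) = 1/√151 = 0.081379
80% ⇒ z* = 1.282; margin = 1.282·0.081379 = 0.104328
CI on z-scale: (-0.407267, -0.198611)
Back-transform: tanh(-0.407267) = -0.386150, tanh(-0.198611) = -0.196040

(-0.386, -0.196)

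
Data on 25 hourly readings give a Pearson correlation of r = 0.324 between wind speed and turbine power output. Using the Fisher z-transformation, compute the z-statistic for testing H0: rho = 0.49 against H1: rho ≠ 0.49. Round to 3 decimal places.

-0.938

z_r = atanh(0.324) = 0.336110,  z_0 = atanh(0.49) = 0.536060
SE = 1/√(n−3) = 1/√22 = 0.213201
z = (z_r − z_0)/SE = (0.336110 − 0.536060) / 0.213201 = -0.199950 / 0.213201 = -0.938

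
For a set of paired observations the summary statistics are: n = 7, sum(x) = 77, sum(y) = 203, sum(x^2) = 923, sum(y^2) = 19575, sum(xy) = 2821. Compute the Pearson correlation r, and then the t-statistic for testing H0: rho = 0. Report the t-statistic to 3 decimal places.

S_xy = nΣxy − ΣxΣy = 7·2821 − 77·203 = 19747 − 15631 = 4116
S_xx = nΣx² − (Σx)² = 7·923 − 77² = 6461 − 5929 = 532
S_yy = nΣy² − (Σy)² = 7·19575 − 203² = 137025 − 41209 = 95816
r = S_xy / √(S_xx·S_yy) = 4116 / √(532·95816) = 4116 / √50974112 = 4116 / 7139.6157 = 0.5765
t = r·√(n−2)/√(1−r²) = 0.5765·√5 / √(1−0.332352) = 1.289093 / 0.817097 = 1.578

1.578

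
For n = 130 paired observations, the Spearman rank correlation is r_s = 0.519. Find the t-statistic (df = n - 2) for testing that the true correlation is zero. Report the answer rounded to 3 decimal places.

6.869

t = r_s·√(n−2) / √(1−r_s²) with r_s = 0.519, n = 130
  = 0.519·√128 / √(1 − 0.269361)
  = 0.519·11.313708 / 0.854774
  = 5.871814 / 0.854774 = 6.869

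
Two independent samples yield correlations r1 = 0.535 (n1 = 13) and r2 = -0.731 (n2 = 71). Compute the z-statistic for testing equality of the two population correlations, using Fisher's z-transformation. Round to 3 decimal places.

4.512

Fisher z-transforms: z1 = atanh(0.535) = 0.597124, z2 = atanh(-0.731) = -0.930872; difference d = 1.527996
Var(d) = 1/10 + 1/68 = 0.1000000 + 0.0147059 = 0.1147059
z = d/√Var(d) = 1.527996 / √0.1147059 = 1.527996 / 0.338683 = 4.512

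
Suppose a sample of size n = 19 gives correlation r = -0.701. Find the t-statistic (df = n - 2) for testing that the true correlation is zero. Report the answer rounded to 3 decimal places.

1 − r² = 1 − 0.491401 = 0.508599;  √(1−r²) = 0.713161
√(n−2) = √17 = 4.123106
t = r·√(n−2)/√(1−r²) = -0.701 · 4.123106 / 0.713161 = -4.053

-4.053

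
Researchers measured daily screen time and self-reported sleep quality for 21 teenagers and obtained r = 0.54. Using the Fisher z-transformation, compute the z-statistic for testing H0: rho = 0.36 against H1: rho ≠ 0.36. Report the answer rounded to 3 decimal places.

z_r = atanh(0.54) = 0.604156,  z_0 = atanh(0.36) = 0.376886
SE = 1/√(n−3) = 1/√18 = 0.235702
z = (z_r − z_0)/SE = (0.604156 − 0.376886) / 0.235702 = 0.227270 / 0.235702 = 0.964

0.964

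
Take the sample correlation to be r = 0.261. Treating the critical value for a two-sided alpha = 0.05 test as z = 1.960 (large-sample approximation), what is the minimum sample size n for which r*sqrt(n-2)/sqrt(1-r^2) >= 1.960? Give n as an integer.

Need r·√(n−2)/√(1−r²) ≥ 1.960
√(n−2) ≥ 1.960·√(1−0.068121) / 0.261 = 1.960·0.965339 / 0.261 = 7.2493
n−2 ≥ 52.5524  ⇒  n ≥ 54.5524
Smallest integer n = 55

55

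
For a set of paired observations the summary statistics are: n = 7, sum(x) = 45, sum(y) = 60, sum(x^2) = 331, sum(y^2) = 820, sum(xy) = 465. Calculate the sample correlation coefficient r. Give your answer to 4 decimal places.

0.7021

Numerator: nΣxy − (Σx)(Σy) = 7·465 − (45)(60) = 555
Denominator: √[(nΣx²−(Σx)²)(nΣy²−(Σy)²)]
  nΣx²−(Σx)² = 7·331 − 2025 = 292;  nΣy²−(Σy)² = 7·820 − 3600 = 2140
  √(292·2140) = √624880 = 790.4935
r = 555 / 790.4935 = 0.7021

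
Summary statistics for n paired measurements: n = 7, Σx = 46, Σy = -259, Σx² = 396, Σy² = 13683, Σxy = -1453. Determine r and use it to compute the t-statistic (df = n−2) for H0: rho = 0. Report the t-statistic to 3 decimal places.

S_xy = nΣxy − ΣxΣy = 7·(-1453) − 46·(-259) = -10171 − (-11914) = 1743
S_xx = nΣx² − (Σx)² = 7·396 − 46² = 2772 − 2116 = 656
S_yy = nΣy² − (Σy)² = 7·13683 − (-259)² = 95781 − 67081 = 28700
r = S_xy / √(S_xx·S_yy) = 1743 / √(656·28700) = 1743 / √18827200 = 1743 / 4339.0322 = 0.4017
t = r·√(n−2)/√(1−r²) = 0.4017·√5 / √(1−0.161363) = 0.898229 / 0.915771 = 0.981

0.981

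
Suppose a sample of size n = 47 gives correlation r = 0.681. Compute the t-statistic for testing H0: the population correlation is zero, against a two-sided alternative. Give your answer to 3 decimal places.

6.238

t = r·√(n−2) / √(1−r²) with r = 0.681, n = 47
  = 0.681·√45 / √(1 − 0.463761)
  = 0.681·6.708204 / 0.732283
  = 4.568287 / 0.732283 = 6.238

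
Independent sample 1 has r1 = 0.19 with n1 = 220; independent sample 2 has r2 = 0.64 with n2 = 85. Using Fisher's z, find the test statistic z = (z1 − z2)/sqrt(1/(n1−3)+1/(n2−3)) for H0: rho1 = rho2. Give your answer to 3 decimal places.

Fisher z-transforms: z1 = atanh(0.19) = 0.192337, z2 = atanh(0.64) = 0.758174; difference d = -0.565837
Var(d) = 1/217 + 1/82 = 0.0046083 + 0.0121951 = 0.0168034
z = d/√Var(d) = -0.565837 / √0.0168034 = -0.565837 / 0.129628 = -4.365

-4.365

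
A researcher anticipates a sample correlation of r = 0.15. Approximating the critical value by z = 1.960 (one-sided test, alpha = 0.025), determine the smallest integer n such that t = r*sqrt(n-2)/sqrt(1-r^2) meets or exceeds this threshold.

Need r·√(n−2)/√(1−r²) ≥ 1.960
√(n−2) ≥ 1.960·√(1−0.0225) / 0.15 = 1.960·0.988686 / 0.15 = 12.9188
n−2 ≥ 166.8954  ⇒  n ≥ 168.8954
Smallest integer n = 169

169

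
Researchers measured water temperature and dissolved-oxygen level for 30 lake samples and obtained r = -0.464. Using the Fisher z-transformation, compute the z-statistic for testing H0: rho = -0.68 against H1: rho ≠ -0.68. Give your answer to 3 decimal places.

1.698

z_r = atanh(-0.464) = -0.502397,  z_0 = atanh(-0.68) = -0.829114
SE = 1/√(n−3) = 1/√27 = 0.192450
z = (z_r − z_0)/SE = (-0.502397 − (-0.829114)) / 0.192450 = 0.326717 / 0.192450 = 1.698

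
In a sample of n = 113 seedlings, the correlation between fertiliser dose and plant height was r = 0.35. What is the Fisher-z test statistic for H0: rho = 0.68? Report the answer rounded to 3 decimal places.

-4.863

z_r = atanh(0.35) = 0.365444,  z_0 = atanh(0.68) = 0.829114
SE = 1/√(n−3) = 1/√110 = 0.095346
z = (z_r − z_0)/SE = (0.365444 − 0.829114) / 0.095346 = -0.463670 / 0.095346 = -4.863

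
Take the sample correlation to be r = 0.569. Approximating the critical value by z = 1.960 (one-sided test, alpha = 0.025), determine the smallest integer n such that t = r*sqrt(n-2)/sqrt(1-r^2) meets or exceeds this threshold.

r√(n−2)/√(1−r²) ≥ 1.960  ⇔  n−2 ≥ (1.960)²·(1−r²)/r²
(1−r²)/r² = (1−0.323761)/0.323761 = 2.0887
n ≥ 2 + 3.8416·2.0887 = 2 + 8.0239 = 10.0239
⌈10.0239⌉ = 11

11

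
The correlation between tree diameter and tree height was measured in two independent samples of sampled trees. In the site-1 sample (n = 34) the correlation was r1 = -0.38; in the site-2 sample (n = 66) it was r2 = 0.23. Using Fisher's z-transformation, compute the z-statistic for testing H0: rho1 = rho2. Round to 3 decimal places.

-2.891

z1 = atanh(-0.38) = -0.400060,  z2 = atanh(0.23) = 0.234189
SE = √(1/(n1−3) + 1/(n2−3)) = √(1/31 + 1/63) = √(0.0322581 + 0.0158730) = √0.0481311 = 0.219388
z = (z1 − z2)/SE = (-0.400060 − 0.234189) / 0.219388 = -0.634249 / 0.219388 = -2.891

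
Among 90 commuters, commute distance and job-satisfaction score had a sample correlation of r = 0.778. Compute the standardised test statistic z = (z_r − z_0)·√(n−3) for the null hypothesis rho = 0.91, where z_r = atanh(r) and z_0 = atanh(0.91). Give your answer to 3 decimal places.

z_r = atanh(0.778) = 1.040284,  z_0 = atanh(0.91) = 1.527524
SE = 1/√(n−3) = 1/√87 = 0.107211
z = (z_r − z_0)/SE = (1.040284 − 1.527524) / 0.107211 = -0.487240 / 0.107211 = -4.545

-4.545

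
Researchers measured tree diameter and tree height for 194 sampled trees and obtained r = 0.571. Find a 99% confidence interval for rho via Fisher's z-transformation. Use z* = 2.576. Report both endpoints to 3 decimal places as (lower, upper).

z_r = atanh(0.571) = 0.649005;  SE = 1/√(n−3) = 1/√191 = 0.072357
z-limits: 0.649005 ± 2.576·0.072357 = 0.649005 ± 0.186392 = [0.462613, 0.835397]
ρ-limits: (tanh 0.462613, tanh 0.835397) = (0.432, 0.683)

(0.432, 0.683)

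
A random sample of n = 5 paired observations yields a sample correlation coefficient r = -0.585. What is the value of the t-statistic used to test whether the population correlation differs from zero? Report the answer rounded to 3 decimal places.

-1.249

1 − r² = 1 − 0.342225 = 0.657775;  √(1−r²) = 0.811033
√(n−2) = √3 = 1.732051
t = r·√(n−2)/√(1−r²) = -0.585 · 1.732051 / 0.811033 = -1.249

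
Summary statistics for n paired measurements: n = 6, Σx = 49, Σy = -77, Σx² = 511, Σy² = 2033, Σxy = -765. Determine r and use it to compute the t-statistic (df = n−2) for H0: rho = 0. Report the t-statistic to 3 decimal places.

S_xy = nΣxy − ΣxΣy = 6·(-765) − 49·(-77) = -4590 − (-3773) = -817
S_xx = nΣx² − (Σx)² = 6·511 − 49² = 3066 − 2401 = 665
S_yy = nΣy² − (Σy)² = 6·2033 − (-77)² = 12198 − 5929 = 6269
r = S_xy / √(S_xx·S_yy) = -817 / √(665·6269) = -817 / √4168885 = -817 / 2041.7848 = -0.4001
t = r·√(n−2)/√(1−r²) = -0.4001·√4 / √(1−0.160080) = -0.800200 / 0.916471 = -0.873

-0.873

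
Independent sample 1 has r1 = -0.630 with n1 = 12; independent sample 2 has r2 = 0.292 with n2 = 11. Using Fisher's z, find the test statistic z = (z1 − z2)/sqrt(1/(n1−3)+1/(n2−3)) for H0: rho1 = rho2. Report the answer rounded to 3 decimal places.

-2.145

Fisher z-transforms: z1 = atanh(-0.630) = -0.741416, z2 = atanh(0.292) = 0.300751; difference d = -1.042167
Var(d) = 1/9 + 1/8 = 0.1111111 + 0.1250000 = 0.2361111
z = d/√Var(d) = -1.042167 / √0.2361111 = -1.042167 / 0.485913 = -2.145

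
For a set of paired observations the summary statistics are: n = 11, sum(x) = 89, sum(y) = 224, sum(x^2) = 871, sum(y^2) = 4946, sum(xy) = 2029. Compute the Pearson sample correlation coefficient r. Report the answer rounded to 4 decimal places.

S_xy = nΣxy − ΣxΣy = 11·2029 − 89·224 = 22319 − 19936 = 2383
S_xx = nΣx² − (Σx)² = 11·871 − 89² = 9581 − 7921 = 1660
S_yy = nΣy² − (Σy)² = 11·4946 − 224² = 54406 − 50176 = 4230
r = S_xy / √(S_xx·S_yy) = 2383 / √(1660·4230) = 2383 / √7021800 = 2383 / 2649.8679 = 0.8993

0.8993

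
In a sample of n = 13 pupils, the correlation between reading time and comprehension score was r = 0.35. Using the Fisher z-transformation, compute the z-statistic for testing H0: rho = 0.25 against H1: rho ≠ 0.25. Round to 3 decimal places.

Fisher z: atanh(0.35) = 0.365444, atanh(0.25) = 0.255413
z = (z_r − z_0)·√(n−3) = (0.365444 − 0.255413)·√10 = 0.110031 · 3.162278 = 0.348

0.348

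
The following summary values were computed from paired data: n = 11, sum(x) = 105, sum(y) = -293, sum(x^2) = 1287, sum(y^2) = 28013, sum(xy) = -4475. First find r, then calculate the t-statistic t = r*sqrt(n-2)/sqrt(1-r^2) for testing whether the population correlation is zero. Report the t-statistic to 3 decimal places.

Numerator: nΣxy − (Σx)(Σy) = 11·(-4475) − (105)(-293) = -18460
Denominator: √[(nΣx²−(Σx)²)(nΣy²−(Σy)²)]
  nΣx²−(Σx)² = 11·1287 − 11025 = 3132;  nΣy²−(Σy)² = 11·28013 − 85849 = 222294
  √(3132·222294) = √696224808 = 26386.0722
r = -18460 / 26386.0722 = -0.6996
t = r·√(n−2)/√(1−r²) = -0.6996·√9 / √(1−0.489440) = -2.098800 / 0.714535 = -2.937

-2.937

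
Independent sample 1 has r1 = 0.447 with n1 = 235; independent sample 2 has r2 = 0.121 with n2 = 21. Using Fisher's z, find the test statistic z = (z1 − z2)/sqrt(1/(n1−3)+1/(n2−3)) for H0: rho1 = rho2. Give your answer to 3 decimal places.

1.469

Fisher z-transforms: z1 = atanh(0.447) = 0.480945, z2 = atanh(0.121) = 0.121596; difference d = 0.359349
Var(d) = 1/232 + 1/18 = 0.0043103 + 0.0555556 = 0.0598659
z = d/√Var(d) = 0.359349 / √0.0598659 = 0.359349 / 0.244675 = 1.469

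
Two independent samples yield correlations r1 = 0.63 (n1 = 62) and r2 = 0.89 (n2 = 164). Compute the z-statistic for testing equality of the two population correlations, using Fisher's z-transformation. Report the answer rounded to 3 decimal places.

Fisher z-transforms: z1 = atanh(0.63) = 0.741416, z2 = atanh(0.89) = 1.421926; difference d = -0.680510
Var(d) = 1/59 + 1/161 = 0.0169492 + 0.0062112 = 0.0231604
z = d/√Var(d) = -0.680510 / √0.0231604 = -0.680510 / 0.152185 = -4.472

-4.472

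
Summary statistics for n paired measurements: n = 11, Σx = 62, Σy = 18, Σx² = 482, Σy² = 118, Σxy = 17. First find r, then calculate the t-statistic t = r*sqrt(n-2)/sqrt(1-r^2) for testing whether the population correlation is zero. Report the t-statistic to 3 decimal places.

-3.734

S_xy = nΣxy − ΣxΣy = 11·17 − 62·18 = 187 − 1116 = -929
S_xx = nΣx² − (Σx)² = 11·482 − 62² = 5302 − 3844 = 1458
S_yy = nΣy² − (Σy)² = 11·118 − 18² = 1298 − 324 = 974
r = S_xy / √(S_xx·S_yy) = -929 / √(1458·974) = -929 / √1420092 = -929 / 1191.6761 = -0.7796
t = r·√(n−2)/√(1−r²) = -0.7796·√9 / √(1−0.607776) = -2.338800 / 0.626278 = -3.734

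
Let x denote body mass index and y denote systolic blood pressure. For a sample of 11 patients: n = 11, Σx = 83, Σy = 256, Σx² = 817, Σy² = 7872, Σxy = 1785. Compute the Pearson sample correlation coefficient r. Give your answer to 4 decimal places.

-0.2427

Numerator: nΣxy − (Σx)(Σy) = 11·1785 − (83)(256) = -1613
Denominator: √[(nΣx²−(Σx)²)(nΣy²−(Σy)²)]
  nΣx²−(Σx)² = 11·817 − 6889 = 2098;  nΣy²−(Σy)² = 11·7872 − 65536 = 21056
  √(2098·21056) = √44175488 = 6646.4643
r = -1613 / 6646.4643 = -0.2427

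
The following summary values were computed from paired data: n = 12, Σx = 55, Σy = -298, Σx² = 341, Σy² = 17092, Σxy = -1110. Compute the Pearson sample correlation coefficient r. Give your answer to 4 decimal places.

Numerator: nΣxy − (Σx)(Σy) = 12·(-1110) − (55)(-298) = 3070
Denominator: √[(nΣx²−(Σx)²)(nΣy²−(Σy)²)]
  nΣx²−(Σx)² = 12·341 − 3025 = 1067;  nΣy²−(Σy)² = 12·17092 − 88804 = 116300
  √(1067·116300) = √124092100 = 11139.6634
r = 3070 / 11139.6634 = 0.2756

0.2756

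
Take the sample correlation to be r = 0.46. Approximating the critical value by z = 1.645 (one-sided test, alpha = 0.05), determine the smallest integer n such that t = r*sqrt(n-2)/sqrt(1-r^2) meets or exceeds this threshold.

13

r√(n−2)/√(1−r²) ≥ 1.645  ⇔  n−2 ≥ (1.645)²·(1−r²)/r²
(1−r²)/r² = (1−0.2116)/0.2116 = 3.7259
n ≥ 2 + 2.706025·3.7259 = 2 + 10.0824 = 12.0824
⌈12.0824⌉ = 13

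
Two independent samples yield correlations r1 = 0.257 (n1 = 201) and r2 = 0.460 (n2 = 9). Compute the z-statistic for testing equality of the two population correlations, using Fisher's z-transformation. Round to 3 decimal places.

-0.566

z1 = atanh(0.257) = 0.262894,  z2 = atanh(0.460) = 0.497311
SE = √(1/(n1−3) + 1/(n2−3)) = √(1/198 + 1/6) = √(0.0050505 + 0.1666667) = √0.1717172 = 0.414388
z = (z1 − z2)/SE = (0.262894 − 0.497311) / 0.414388 = -0.234417 / 0.414388 = -0.566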